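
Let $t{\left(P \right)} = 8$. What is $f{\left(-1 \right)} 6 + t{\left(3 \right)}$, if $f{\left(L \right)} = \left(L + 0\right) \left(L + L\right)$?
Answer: $20$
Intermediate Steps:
$f{\left(L \right)} = 2 L^{2}$ ($f{\left(L \right)} = L 2 L = 2 L^{2}$)
$f{\left(-1 \right)} 6 + t{\left(3 \right)} = 2 \left(-1\right)^{2} \cdot 6 + 8 = 2 \cdot 1 \cdot 6 + 8 = 2 \cdot 6 + 8 = 12 + 8 = 20$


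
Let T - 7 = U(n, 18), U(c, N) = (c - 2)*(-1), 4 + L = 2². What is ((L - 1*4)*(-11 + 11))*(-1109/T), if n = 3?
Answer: 0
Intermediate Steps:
L = 0 (L = -4 + 2² = -4 + 4 = 0)
U(c, N) = 2 - c (U(c, N) = (-2 + c)*(-1) = 2 - c)
T = 6 (T = 7 + (2 - 1*3) = 7 + (2 - 3) = 7 - 1 = 6)
((L - 1*4)*(-11 + 11))*(-1109/T) = ((0 - 1*4)*(-11 + 11))*(-1109/6) = ((0 - 4)*0)*(-1109*⅙) = -4*0*(-1109/6) = 0*(-1109/6) = 0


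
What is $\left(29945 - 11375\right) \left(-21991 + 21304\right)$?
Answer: $-12757590$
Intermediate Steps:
$\left(29945 - 11375\right) \left(-21991 + 21304\right) = \left(29945 - 11375\right) \left(-687\right) = 18570 \left(-687\right) = -12757590$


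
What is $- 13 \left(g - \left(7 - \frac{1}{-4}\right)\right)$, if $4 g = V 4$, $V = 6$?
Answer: $\frac{65}{4} \approx 16.25$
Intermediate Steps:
$g = 6$ ($g = \frac{6 \cdot 4}{4} = \frac{1}{4} \cdot 24 = 6$)
$- 13 \left(g - \left(7 - \frac{1}{-4}\right)\right) = - 13 \left(6 - \left(7 - \frac{1}{-4}\right)\right) = - 13 \left(6 - \frac{29}{4}\right) = \left(-13\right) \left(- \frac{5}{4}\right) = \frac{65}{4}$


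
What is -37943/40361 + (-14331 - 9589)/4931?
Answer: -1152532053/199020091 ≈ -5.7910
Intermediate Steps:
-37943/40361 + (-14331 - 9589)/4931 = -37943*1/40361 - 23920*1/4931 = -37943/40361 - 23920/4931 = -1152532053/199020091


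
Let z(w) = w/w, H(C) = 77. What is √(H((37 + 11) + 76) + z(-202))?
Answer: √78 ≈ 8.8318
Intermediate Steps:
z(w) = 1
√(H((37 + 11) + 76) + z(-202)) = √(77 + 1) = √78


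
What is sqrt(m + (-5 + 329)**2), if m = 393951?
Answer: sqrt(498927) ≈ 706.35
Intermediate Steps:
sqrt(m + (-5 + 329)**2) = sqrt(393951 + (-5 + 329)**2) = sqrt(393951 + 324**2) = sqrt(393951 + 104976) = sqrt(498927)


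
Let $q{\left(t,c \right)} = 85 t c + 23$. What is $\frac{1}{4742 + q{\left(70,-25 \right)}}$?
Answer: $- \frac{1}{143985} \approx -6.9452 \cdot 10^{-6}$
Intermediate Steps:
$q{\left(t,c \right)} = 23 + 85 c t$ ($q{\left(t,c \right)} = 85 c t + 23 = 23 + 85 c t$)
$\frac{1}{4742 + q{\left(70,-25 \right)}} = \frac{1}{4742 + \left(23 + 85 \left(-25\right) 70\right)} = \frac{1}{4742 + \left(23 - 148750\right)} = \frac{1}{4742 - 148727} = \frac{1}{-143985} = - \frac{1}{143985}$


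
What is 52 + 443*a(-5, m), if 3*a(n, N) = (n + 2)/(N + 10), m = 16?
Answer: 909/26 ≈ 34.962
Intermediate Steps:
a(n, N) = (2 + n)/(3*(10 + N)) (a(n, N) = ((n + 2)/(N + 10))/3 = ((2 + n)/(10 + N))/3 = (2 + n)/(3*(10 + N)))
52 + 443*a(-5, m) = 52 + 443*((2 - 5)/(3*(10 + 16))) = 52 + 443*((⅓)*(-3)/26) = 52 + 443*((⅓)*(1/26)*(-3)) = 52 + 443*(-1/26) = 52 - 443/26 = 909/26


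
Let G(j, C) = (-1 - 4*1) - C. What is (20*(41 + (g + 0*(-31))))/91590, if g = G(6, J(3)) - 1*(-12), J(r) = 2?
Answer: 92/9159 ≈ 0.010045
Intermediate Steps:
G(j, C) = -5 - C (G(j, C) = (-1 - 4) - C = -5 - C)
g = 5 (g = (-5 - 1*2) - 1*(-12) = (-5 - 2) + 12 = -7 + 12 = 5)
(20*(41 + (g + 0*(-31))))/91590 = (20*(41 + (5 + 0*(-31))))/91590 = (20*(41 + (5 + 0)))*(1/91590) = (20*(41 + 5))*(1/91590) = (20*46)*(1/91590) = 920*(1/91590) = 92/9159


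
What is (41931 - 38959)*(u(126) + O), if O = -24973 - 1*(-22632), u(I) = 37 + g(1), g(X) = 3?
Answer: -6838572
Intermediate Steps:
u(I) = 40 (u(I) = 37 + 3 = 40)
O = -2341 (O = -24973 + 22632 = -2341)
(41931 - 38959)*(u(126) + O) = (41931 - 38959)*(40 - 2341) = 2972*(-2301) = -6838572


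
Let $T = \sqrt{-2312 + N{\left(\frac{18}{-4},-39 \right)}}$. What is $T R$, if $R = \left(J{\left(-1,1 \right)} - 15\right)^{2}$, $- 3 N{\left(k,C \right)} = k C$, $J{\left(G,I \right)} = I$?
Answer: $98 i \sqrt{9482} \approx 9542.8 i$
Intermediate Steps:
$N{\left(k,C \right)} = - \frac{C k}{3}$ ($N{\left(k,C \right)} = - \frac{k C}{3} = - \frac{C k}{3}$)
$T = \frac{i \sqrt{9482}}{2}$ ($T = \sqrt{-2312 - - 13 \frac{18}{-4}} = \sqrt{-2312 - - 13 \cdot 18 \left(- \frac{1}{4}\right)} = \sqrt{-2312 - \left(-13\right) \left(- \frac{9}{2}\right)} = \sqrt{-2312 - \frac{117}{2}} = \sqrt{- \frac{4741}{2}} = \frac{i \sqrt{9482}}{2} \approx 48.688 i$)
$R = 196$ ($R = \left(1 - 15\right)^{2} = \left(-14\right)^{2} = 196$)
$T R = \frac{i \sqrt{9482}}{2} \cdot 196 = 98 i \sqrt{9482}$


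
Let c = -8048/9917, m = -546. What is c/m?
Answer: 4024/2707341 ≈ 0.0014863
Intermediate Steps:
c = -8048/9917 (c = -8048*1/9917 = -8048/9917 ≈ -0.81154)
c/m = -8048/9917/(-546) = -8048/9917*(-1/546) = 4024/2707341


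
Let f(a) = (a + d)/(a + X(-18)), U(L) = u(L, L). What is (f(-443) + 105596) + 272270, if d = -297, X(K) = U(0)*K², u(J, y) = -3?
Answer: 106936226/283 ≈ 3.7787e+5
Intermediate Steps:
U(L) = -3
X(K) = -3*K²
f(a) = (-297 + a)/(-972 + a) (f(a) = (a - 297)/(a - 3*(-18)²) = (-297 + a)/(a - 3*324) = (-297 + a)/(a - 972) = (-297 + a)/(-972 + a))
(f(-443) + 105596) + 272270 = ((-297 - 443)/(-972 - 443) + 105596) + 272270 = (-740/(-1415) + 105596) + 272270 = (-1/1415*(-740) + 105596) + 272270 = (148/283 + 105596) + 272270 = 29883816/283 + 272270 = 106936226/283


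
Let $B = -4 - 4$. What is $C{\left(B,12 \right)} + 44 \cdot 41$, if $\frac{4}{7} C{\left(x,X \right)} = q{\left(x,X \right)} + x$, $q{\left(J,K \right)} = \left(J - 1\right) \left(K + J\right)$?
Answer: $1727$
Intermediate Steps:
$q{\left(J,K \right)} = \left(-1 + J\right) \left(J + K\right)$
$B = -8$ ($B = -4 - 4 = -8$)
$C{\left(x,X \right)} = - \frac{7 X}{4} + \frac{7 x^{2}}{4} + \frac{7 X x}{4}$ ($C{\left(x,X \right)} = \frac{7 \left(\left(x^{2} - x - X + x X\right) + x\right)}{4} = \frac{7 \left(\left(x^{2} - x - X + X x\right) + x\right)}{4} = \frac{7 \left(\left(x^{2} - X - x + X x\right) + x\right)}{4} = \frac{7 \left(x^{2} - X + X x\right)}{4} = - \frac{7 X}{4} + \frac{7 x^{2}}{4} + \frac{7 X x}{4}$)
$C{\left(B,12 \right)} + 44 \cdot 41 = \left(\left(- \frac{7}{4}\right) 12 + \frac{7 \left(-8\right)^{2}}{4} + \frac{7}{4} \cdot 12 \left(-8\right)\right) + 44 \cdot 41 = \left(-21 + \frac{7}{4} \cdot 64 - 168\right) + 1804 = \left(-21 + 112 - 168\right) + 1804 = -77 + 1804 = 1727$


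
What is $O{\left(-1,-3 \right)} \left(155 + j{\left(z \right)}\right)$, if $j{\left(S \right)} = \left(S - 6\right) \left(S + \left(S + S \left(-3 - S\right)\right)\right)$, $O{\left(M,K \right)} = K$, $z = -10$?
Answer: $-4785$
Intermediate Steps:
$j{\left(S \right)} = \left(-6 + S\right) \left(2 S + S \left(-3 - S\right)\right)$
$O{\left(-1,-3 \right)} \left(155 + j{\left(z \right)}\right) = - 3 \left(155 - 10 \left(6 - \left(-10\right)^{2} + 5 \left(-10\right)\right)\right) = - 3 \left(155 - 10 \left(6 - 100 - 50\right)\right) = - 3 \left(155 - -1440\right) = - 3 \left(155 + 1440\right) = \left(-3\right) 1595 = -4785$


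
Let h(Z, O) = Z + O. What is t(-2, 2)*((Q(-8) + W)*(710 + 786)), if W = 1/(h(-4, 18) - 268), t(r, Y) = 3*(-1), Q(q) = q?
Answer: 4562052/127 ≈ 35922.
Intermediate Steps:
t(r, Y) = -3
h(Z, O) = O + Z
W = -1/254 (W = 1/((18 - 4) - 268) = 1/(14 - 268) = 1/(-254) = -1/254 ≈ -0.0039370)
t(-2, 2)*((Q(-8) + W)*(710 + 786)) = -3*(-8 - 1/254)*(710 + 786) = -(-6099)*1496/254 = -3*(-1520684/127) = 4562052/127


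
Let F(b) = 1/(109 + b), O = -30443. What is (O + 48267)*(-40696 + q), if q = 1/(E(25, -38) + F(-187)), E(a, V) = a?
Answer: -1413735977024/1949 ≈ -7.2536e+8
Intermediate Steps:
q = 78/1949 (q = 1/(25 + 1/(109 - 187)) = 1/(25 + 1/(-78)) = 1/(25 - 1/78) = 1/(1949/78) = 78/1949 ≈ 0.040021)
(O + 48267)*(-40696 + q) = (-30443 + 48267)*(-40696 + 78/1949) = 17824*(-79316426/1949) = -1413735977024/1949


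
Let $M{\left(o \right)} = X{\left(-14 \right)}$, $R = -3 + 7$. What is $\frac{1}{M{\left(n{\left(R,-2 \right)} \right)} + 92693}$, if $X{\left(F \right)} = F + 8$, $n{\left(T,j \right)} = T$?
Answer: $\frac{1}{92687} \approx 1.0789 \cdot 10^{-5}$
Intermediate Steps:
$R = 4$
$X{\left(F \right)} = 8 + F$
$M{\left(o \right)} = -6$ ($M{\left(o \right)} = 8 - 14 = -6$)
$\frac{1}{M{\left(n{\left(R,-2 \right)} \right)} + 92693} = \frac{1}{-6 + 92693} = \frac{1}{92687}$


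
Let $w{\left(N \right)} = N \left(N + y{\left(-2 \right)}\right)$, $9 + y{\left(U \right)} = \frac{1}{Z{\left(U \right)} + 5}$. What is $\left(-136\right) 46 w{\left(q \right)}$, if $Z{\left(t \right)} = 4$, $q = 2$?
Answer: $\frac{775744}{9} \approx 86194.0$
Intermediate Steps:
$y{\left(U \right)} = - \frac{80}{9}$ ($y{\left(U \right)} = -9 + \frac{1}{4 + 5} = -9 + \frac{1}{9} = - \frac{80}{9}$)
$w{\left(N \right)} = N \left(- \frac{80}{9} + N\right)$ ($w{\left(N \right)} = N \left(N - \frac{80}{9}\right) = N \left(- \frac{80}{9} + N\right)$)
$\left(-136\right) 46 w{\left(q \right)} = \left(-136\right) 46 \cdot \frac{1}{9} \cdot 2 \left(-80 + 9 \cdot 2\right) = - 6256 \cdot \frac{1}{9} \cdot 2 \left(-80 + 18\right) = - 6256 \cdot \frac{1}{9} \cdot 2 \left(-62\right) = \left(-6256\right) \left(- \frac{124}{9}\right) = \frac{775744}{9}$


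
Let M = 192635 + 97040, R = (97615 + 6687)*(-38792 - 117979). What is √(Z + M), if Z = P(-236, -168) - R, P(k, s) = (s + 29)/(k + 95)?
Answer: 2*√81272625989019/141 ≈ 1.2787e+5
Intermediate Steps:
P(k, s) = (29 + s)/(95 + k)
R = -16351528842 (R = 104302*(-156771) = -16351528842)
M = 289675
Z = 2305565566861/141 (Z = (29 - 168)/(95 - 236) - 1*(-16351528842) = -139/(-141) + 16351528842 = -1/141*(-139) + 16351528842 = 139/141 + 16351528842 = 2305565566861/141 ≈ 1.6352e+10)
√(Z + M) = √(2305565566861/141 + 289675) = √(2305606411036/141) = 2*√81272625989019/141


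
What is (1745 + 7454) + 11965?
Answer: 21164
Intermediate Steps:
(1745 + 7454) + 11965 = 9199 + 11965 = 21164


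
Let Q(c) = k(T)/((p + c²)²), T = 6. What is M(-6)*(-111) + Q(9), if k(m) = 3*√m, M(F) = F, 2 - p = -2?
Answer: 666 + 3*√6/7225 ≈ 666.00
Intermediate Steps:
p = 4 (p = 2 - 1*(-2) = 2 + 2 = 4)
Q(c) = 3*√6/(4 + c²)² (Q(c) = (3*√6)/((4 + c²)²) = (3*√6)/(4 + c²)² = 3*√6/(4 + c²)²)
M(-6)*(-111) + Q(9) = -6*(-111) + 3*√6/(4 + 9²)² = 666 + 3*√6/(4 + 81)² = 666 + 3*√6/85² = 666 + 3*√6*(1/7225) = 666 + 3*√6/7225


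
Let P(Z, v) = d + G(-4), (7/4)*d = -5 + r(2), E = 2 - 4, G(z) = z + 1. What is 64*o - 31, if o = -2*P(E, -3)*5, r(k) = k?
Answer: 20903/7 ≈ 2986.1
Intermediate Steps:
G(z) = 1 + z
E = -2
d = -12/7 (d = 4*(-5 + 2)/7 = (4/7)*(-3) = -12/7 ≈ -1.7143)
P(Z, v) = -33/7 (P(Z, v) = -12/7 + (1 - 4) = -12/7 - 3 = -33/7)
o = 330/7 (o = -2*(-33/7)*5 = (66/7)*5 = 330/7 ≈ 47.143)
64*o - 31 = 64*(330/7) - 31 = 21120/7 - 31 = 20903/7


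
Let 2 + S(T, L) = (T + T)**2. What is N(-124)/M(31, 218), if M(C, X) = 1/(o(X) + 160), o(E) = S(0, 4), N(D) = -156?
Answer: -24648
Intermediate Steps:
S(T, L) = -2 + 4*T**2 (S(T, L) = -2 + (T + T)**2 = -2 + (2*T)**2 = -2 + 4*T**2)
o(E) = -2 (o(E) = -2 + 4*0**2 = -2 + 4*0 = -2 + 0 = -2)
M(C, X) = 1/158 (M(C, X) = 1/(-2 + 160) = 1/158)
N(-124)/M(31, 218) = -156/1/158 = -156*158 = -24648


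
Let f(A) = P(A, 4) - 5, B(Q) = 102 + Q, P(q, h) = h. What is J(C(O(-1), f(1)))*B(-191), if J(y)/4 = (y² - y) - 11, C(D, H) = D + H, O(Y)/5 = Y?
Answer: -11036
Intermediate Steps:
O(Y) = 5*Y
f(A) = -1 (f(A) = 4 - 5 = -1)
J(y) = -44 - 4*y + 4*y² (J(y) = 4*((y² - y) - 11) = 4*(-11 + y² - y) = -44 - 4*y + 4*y²)
J(C(O(-1), f(1)))*B(-191) = (-44 - 4*(5*(-1) - 1) + 4*(5*(-1) - 1)²)*(102 - 191) = (-44 - 4*(-5 - 1) + 4*(-5 - 1)²)*(-89) = (-44 - 4*(-6) + 4*(-6)²)*(-89) = (-44 + 24 + 4*36)*(-89) = (-44 + 24 + 144)*(-89) = 124*(-89) = -11036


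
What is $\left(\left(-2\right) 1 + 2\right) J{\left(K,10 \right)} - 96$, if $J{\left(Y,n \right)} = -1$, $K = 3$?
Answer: $-96$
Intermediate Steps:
$\left(\left(-2\right) 1 + 2\right) J{\left(K,10 \right)} - 96 = \left(\left(-2\right) 1 + 2\right) \left(-1\right) - 96 = \left(-2 + 2\right) \left(-1\right) - 96 = 0 \left(-1\right) - 96 = 0 - 96 = -96$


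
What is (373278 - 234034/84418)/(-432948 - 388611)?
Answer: -15755574085/34677183831 ≈ -0.45435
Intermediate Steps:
(373278 - 234034/84418)/(-432948 - 388611) = (373278 - 234034*1/84418)/(-821559) = (373278 - 117017/42209)*(-1/821559) = (15755574085/42209)*(-1/821559) = -15755574085/34677183831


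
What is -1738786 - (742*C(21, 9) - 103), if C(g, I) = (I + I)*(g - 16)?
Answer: -1805463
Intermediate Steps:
C(g, I) = 2*I*(-16 + g) (C(g, I) = (2*I)*(-16 + g) = 2*I*(-16 + g))
-1738786 - (742*C(21, 9) - 103) = -1738786 - (742*(2*9*(-16 + 21)) - 103) = -1738786 - (742*(2*9*5) - 103) = -1738786 - (742*90 - 103) = -1738786 - (66780 - 103) = -1738786 - 1*66677 = -1738786 - 66677 = -1805463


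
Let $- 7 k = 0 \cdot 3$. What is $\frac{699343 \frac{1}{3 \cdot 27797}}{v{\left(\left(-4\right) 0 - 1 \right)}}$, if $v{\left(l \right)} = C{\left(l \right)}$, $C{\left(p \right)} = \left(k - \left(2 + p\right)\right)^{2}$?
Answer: $\frac{699343}{83391} \approx 8.3863$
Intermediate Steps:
$k = 0$ ($k = - \frac{0 \cdot 3}{7} = \left(- \frac{1}{7}\right) 0 = 0$)
$C{\left(p \right)} = \left(-2 - p\right)^{2}$ ($C{\left(p \right)} = \left(0 - \left(2 + p\right)\right)^{2} = \left(-2 - p\right)^{2}$)
$v{\left(l \right)} = \left(2 + l\right)^{2}$
$\frac{699343 \frac{1}{3 \cdot 27797}}{v{\left(\left(-4\right) 0 - 1 \right)}} = \frac{699343 \frac{1}{3 \cdot 27797}}{\left(2 - 1\right)^{2}} = \frac{699343 \cdot \frac{1}{83391}}{\left(2 + \left(0 - 1\right)\right)^{2}} = \frac{699343 \cdot \frac{1}{83391}}{\left(2 - 1\right)^{2}} = \frac{699343}{83391 \cdot 1^{2}} = \frac{699343}{83391 \cdot 1} = \frac{699343}{83391} \cdot 1 = \frac{699343}{83391}$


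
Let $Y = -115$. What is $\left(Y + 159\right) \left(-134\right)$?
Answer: $-5896$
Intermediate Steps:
$\left(Y + 159\right) \left(-134\right) = \left(-115 + 159\right) \left(-134\right) = 44 \left(-134\right) = -5896$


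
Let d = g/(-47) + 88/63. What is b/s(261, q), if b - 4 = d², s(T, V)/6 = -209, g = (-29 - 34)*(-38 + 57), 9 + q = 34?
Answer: -6362795293/10994471334 ≈ -0.57873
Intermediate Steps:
q = 25 (q = -9 + 34 = 25)
g = -1197 (g = -63*19 = -1197)
s(T, V) = -1254 (s(T, V) = 6*(-209) = -1254)
d = 79547/2961 (d = -1197/(-47) + 88/63 = -1197*(-1/47) + 88*(1/63) = 1197/47 + 88/63 = 79547/2961 ≈ 26.865)
b = 6362795293/8767521 (b = 4 + (79547/2961)² = 4 + 6327725209/8767521 = 6362795293/8767521 ≈ 725.72)
b/s(261, q) = (6362795293/8767521)/(-1254) = (6362795293/8767521)*(-1/1254) = -6362795293/10994471334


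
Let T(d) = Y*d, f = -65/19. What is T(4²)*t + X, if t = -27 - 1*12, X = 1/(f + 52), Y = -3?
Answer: 1727875/923 ≈ 1872.0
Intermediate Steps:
f = -65/19 (f = -65*1/19 = -65/19 ≈ -3.4211)
T(d) = -3*d
X = 19/923 (X = 1/(-65/19 + 52) = 1/(923/19) = 19/923 ≈ 0.020585)
t = -39 (t = -27 - 12 = -39)
T(4²)*t + X = -3*4²*(-39) + 19/923 = -3*16*(-39) + 19/923 = -48*(-39) + 19/923 = 1872 + 19/923 = 1727875/923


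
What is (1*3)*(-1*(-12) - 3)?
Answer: 27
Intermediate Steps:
(1*3)*(-1*(-12) - 3) = 3*(12 - 3) = 3*9 = 27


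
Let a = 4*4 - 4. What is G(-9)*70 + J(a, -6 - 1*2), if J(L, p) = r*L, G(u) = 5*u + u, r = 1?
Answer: -3768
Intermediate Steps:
G(u) = 6*u
a = 12 (a = 16 - 4 = 12)
J(L, p) = L (J(L, p) = 1*L = L)
G(-9)*70 + J(a, -6 - 1*2) = (6*(-9))*70 + 12 = -54*70 + 12 = -3780 + 12 = -3768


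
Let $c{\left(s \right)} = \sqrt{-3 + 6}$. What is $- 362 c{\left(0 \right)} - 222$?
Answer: $-222 - 362 \sqrt{3} \approx -849.0$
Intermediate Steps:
$c{\left(s \right)} = \sqrt{3}$
$- 362 c{\left(0 \right)} - 222 = - 362 \sqrt{3} - 222 = -222 - 362 \sqrt{3}$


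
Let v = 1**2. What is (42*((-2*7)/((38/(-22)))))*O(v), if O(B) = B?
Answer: 6468/19 ≈ 340.42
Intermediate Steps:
v = 1
(42*((-2*7)/((38/(-22)))))*O(v) = (42*((-2*7)/((38/(-22)))))*1 = (42*(-14/(38*(-1/22))))*1 = (42*(-14/(-19/11)))*1 = (42*(-14*(-11/19)))*1 = (42*(154/19))*1 = (6468/19)*1 = 6468/19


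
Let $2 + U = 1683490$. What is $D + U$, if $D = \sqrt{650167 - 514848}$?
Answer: $1683488 + \sqrt{135319} \approx 1.6839 \cdot 10^{6}$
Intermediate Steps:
$D = \sqrt{135319} \approx 367.86$
$U = 1683488$ ($U = -2 + 1683490 = 1683488$)
$D + U = \sqrt{135319} + 1683488 = 1683488 + \sqrt{135319}$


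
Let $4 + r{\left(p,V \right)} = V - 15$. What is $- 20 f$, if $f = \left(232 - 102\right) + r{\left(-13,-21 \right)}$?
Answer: $-1800$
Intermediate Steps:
$r{\left(p,V \right)} = -19 + V$ ($r{\left(p,V \right)} = -4 + \left(V - 15\right) = -4 + \left(-15 + V\right) = -19 + V$)
$f = 90$ ($f = \left(232 - 102\right) - 40 = 130 - 40 = 90$)
$- 20 f = \left(-20\right) 90 = -1800$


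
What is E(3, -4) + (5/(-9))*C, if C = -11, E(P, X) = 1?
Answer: 64/9 ≈ 7.1111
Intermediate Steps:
E(3, -4) + (5/(-9))*C = 1 + (5/(-9))*(-11) = 1 + (5*(-⅑))*(-11) = 1 - 5/9*(-11) = 1 + 55/9 = 64/9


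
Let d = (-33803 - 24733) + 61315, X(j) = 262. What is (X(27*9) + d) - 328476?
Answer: -325435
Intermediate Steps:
d = 2779 (d = -58536 + 61315 = 2779)
(X(27*9) + d) - 328476 = (262 + 2779) - 328476 = 3041 - 328476 = -325435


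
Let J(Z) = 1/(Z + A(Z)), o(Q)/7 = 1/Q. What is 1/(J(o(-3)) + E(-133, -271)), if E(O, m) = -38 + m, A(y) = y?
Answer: -14/4329 ≈ -0.0032340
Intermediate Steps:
o(Q) = 7/Q
J(Z) = 1/(2*Z) (J(Z) = 1/(Z + Z) = 1/(2*Z))
1/(J(o(-3)) + E(-133, -271)) = 1/(1/(2*((7/(-3)))) + (-38 - 271)) = 1/(1/(2*((7*(-⅓)))) - 309) = 1/(1/(2*(-7/3)) - 309) = 1/((½)*(-3/7) - 309) = 1/(-3/14 - 309) = 1/(-4329/14) = -14/4329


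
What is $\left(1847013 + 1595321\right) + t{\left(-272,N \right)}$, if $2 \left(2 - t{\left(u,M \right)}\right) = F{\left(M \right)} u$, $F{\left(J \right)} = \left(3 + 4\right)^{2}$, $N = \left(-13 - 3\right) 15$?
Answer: $3449000$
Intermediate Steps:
$N = -240$ ($N = \left(-16\right) 15 = -240$)
$F{\left(J \right)} = 49$ ($F{\left(J \right)} = 7^{2} = 49$)
$t{\left(u,M \right)} = 2 - \frac{49 u}{2}$
$\left(1847013 + 1595321\right) + t{\left(-272,N \right)} = \left(1847013 + 1595321\right) + \left(2 - -6664\right) = 3442334 + \left(2 + 6664\right) = 3442334 + 6666 = 3449000$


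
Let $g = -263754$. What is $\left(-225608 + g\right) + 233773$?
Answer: $-255589$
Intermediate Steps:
$\left(-225608 + g\right) + 233773 = \left(-225608 - 263754\right) + 233773 = -489362 + 233773 = -255589$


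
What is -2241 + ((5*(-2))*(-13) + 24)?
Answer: -2087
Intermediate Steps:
-2241 + ((5*(-2))*(-13) + 24) = -2241 + (-10*(-13) + 24) = -2241 + (130 + 24) = -2241 + 154 = -2087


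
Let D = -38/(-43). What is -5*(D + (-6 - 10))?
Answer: 3250/43 ≈ 75.581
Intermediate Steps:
D = 38/43 (D = -38*(-1/43) = 38/43 ≈ 0.88372)
-5*(D + (-6 - 10)) = -5*(38/43 + (-6 - 10)) = -5*(38/43 - 16) = -5*(-650/43) = 3250/43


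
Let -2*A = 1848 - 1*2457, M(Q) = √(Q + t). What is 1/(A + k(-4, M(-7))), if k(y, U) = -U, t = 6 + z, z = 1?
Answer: 2/609 ≈ 0.0032841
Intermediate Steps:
t = 7 (t = 6 + 1 = 7)
M(Q) = √(7 + Q) (M(Q) = √(Q + 7) = √(7 + Q))
A = 609/2 (A = -(1848 - 1*2457)/2 = -(1848 - 2457)/2 = -½*(-609) = 609/2 ≈ 304.50)
1/(A + k(-4, M(-7))) = 1/(609/2 - √(7 - 7)) = 1/(609/2 - √0) = 1/(609/2 - 1*0) = 1/(609/2 + 0) = 1/(609/2) = 2/609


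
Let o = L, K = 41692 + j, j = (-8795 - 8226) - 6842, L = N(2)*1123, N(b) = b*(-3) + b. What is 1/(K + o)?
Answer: 1/13337 ≈ 7.4979e-5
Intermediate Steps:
N(b) = -2*b (N(b) = -3*b + b = -2*b)
L = -4492 (L = -2*2*1123 = -4*1123 = -4492)
j = -23863 (j = -17021 - 6842 = -23863)
K = 17829 (K = 41692 - 23863 = 17829)
o = -4492
1/(K + o) = 1/(17829 - 4492) = 1/13337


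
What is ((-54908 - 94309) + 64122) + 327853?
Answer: 242758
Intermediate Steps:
((-54908 - 94309) + 64122) + 327853 = (-149217 + 64122) + 327853 = -85095 + 327853 = 242758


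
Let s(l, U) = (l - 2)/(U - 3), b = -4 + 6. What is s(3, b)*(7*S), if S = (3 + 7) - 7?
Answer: -21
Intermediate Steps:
S = 3 (S = 10 - 7 = 3)
b = 2
s(l, U) = (-2 + l)/(-3 + U)
s(3, b)*(7*S) = ((-2 + 3)/(-3 + 2))*(7*3) = (1/(-1))*21 = -1*1*21 = -1*21 = -21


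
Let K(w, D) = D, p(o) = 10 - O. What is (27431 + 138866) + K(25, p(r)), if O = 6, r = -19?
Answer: 166301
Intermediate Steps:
p(o) = 4 (p(o) = 10 - 1*6 = 10 - 6 = 4)
(27431 + 138866) + K(25, p(r)) = (27431 + 138866) + 4 = 166297 + 4 = 166301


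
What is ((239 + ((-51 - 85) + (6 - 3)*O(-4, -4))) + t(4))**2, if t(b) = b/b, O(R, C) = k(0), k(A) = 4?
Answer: 13456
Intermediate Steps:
O(R, C) = 4
t(b) = 1
((239 + ((-51 - 85) + (6 - 3)*O(-4, -4))) + t(4))**2 = ((239 + ((-51 - 85) + (6 - 3)*4)) + 1)**2 = ((239 + (-136 + 3*4)) + 1)**2 = ((239 + (-136 + 12)) + 1)**2 = ((239 - 124) + 1)**2 = (115 + 1)**2 = 116**2 = 13456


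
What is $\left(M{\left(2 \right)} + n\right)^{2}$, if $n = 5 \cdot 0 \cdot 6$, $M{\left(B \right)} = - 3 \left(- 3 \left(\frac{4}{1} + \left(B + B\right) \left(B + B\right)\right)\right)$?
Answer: $32400$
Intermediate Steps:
$M{\left(B \right)} = 36 + 36 B^{2}$ ($M{\left(B \right)} = - 3 \left(- 3 \left(4 \cdot 1 + 2 B 2 B\right)\right) = - 3 \left(- 3 \left(4 + 4 B^{2}\right)\right) = - 3 \left(-12 - 12 B^{2}\right) = 36 + 36 B^{2}$)
$n = 0$ ($n = 5 \cdot 0 = 0$)
$\left(M{\left(2 \right)} + n\right)^{2} = \left(\left(36 + 36 \cdot 2^{2}\right) + 0\right)^{2} = \left(\left(36 + 36 \cdot 4\right) + 0\right)^{2} = \left(\left(36 + 144\right) + 0\right)^{2} = \left(180 + 0\right)^{2} = 180^{2} = 32400$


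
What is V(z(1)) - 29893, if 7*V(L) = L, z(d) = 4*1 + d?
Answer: -209246/7 ≈ -29892.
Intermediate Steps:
z(d) = 4 + d
V(L) = L/7
V(z(1)) - 29893 = (4 + 1)/7 - 29893 = (1/7)*5 - 29893 = 5/7 - 29893 = -209246/7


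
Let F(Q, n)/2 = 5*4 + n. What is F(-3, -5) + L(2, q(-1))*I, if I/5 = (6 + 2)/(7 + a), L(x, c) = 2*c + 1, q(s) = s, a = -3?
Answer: 20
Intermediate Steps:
F(Q, n) = 40 + 2*n (F(Q, n) = 2*(5*4 + n) = 2*(20 + n) = 40 + 2*n)
L(x, c) = 1 + 2*c
I = 10 (I = 5*((6 + 2)/(7 - 3)) = 5*(8/4) = 5*(8*(¼)) = 5*2 = 10)
F(-3, -5) + L(2, q(-1))*I = (40 + 2*(-5)) + (1 + 2*(-1))*10 = (40 - 10) + (1 - 2)*10 = 30 - 1*10 = 30 - 10 = 20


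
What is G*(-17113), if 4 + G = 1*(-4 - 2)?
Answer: 171130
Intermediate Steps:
G = -10 (G = -4 + 1*(-4 - 2) = -4 + 1*(-6) = -4 - 6 = -10)
G*(-17113) = -10*(-17113) = 171130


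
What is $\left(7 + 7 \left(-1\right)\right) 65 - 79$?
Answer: $-79$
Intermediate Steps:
$\left(7 + 7 \left(-1\right)\right) 65 - 79 = \left(7 - 7\right) 65 - 79 = 0 \cdot 65 - 79 = 0 - 79 = -79$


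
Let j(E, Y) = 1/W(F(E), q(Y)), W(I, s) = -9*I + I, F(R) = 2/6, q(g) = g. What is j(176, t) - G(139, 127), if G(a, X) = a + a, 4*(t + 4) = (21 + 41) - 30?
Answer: -2227/8 ≈ -278.38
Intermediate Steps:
t = 4 (t = -4 + ((21 + 41) - 30)/4 = -4 + (62 - 30)/4 = -4 + (1/4)*32 = -4 + 8 = 4)
F(R) = 1/3 (F(R) = 2*(1/6) = 1/3)
W(I, s) = -8*I
G(a, X) = 2*a
j(E, Y) = -3/8 (j(E, Y) = 1/(-8*1/3) = 1/(-8/3) = -3/8)
j(176, t) - G(139, 127) = -3/8 - 2*139 = -3/8 - 1*278 = -3/8 - 278 = -2227/8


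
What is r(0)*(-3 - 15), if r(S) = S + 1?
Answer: -18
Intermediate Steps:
r(S) = 1 + S
r(0)*(-3 - 15) = (1 + 0)*(-3 - 15) = 1*(-18) = -18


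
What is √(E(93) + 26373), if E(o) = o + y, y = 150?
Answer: 2*√6654 ≈ 163.14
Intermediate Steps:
E(o) = 150 + o (E(o) = o + 150 = 150 + o)
√(E(93) + 26373) = √((150 + 93) + 26373) = √(243 + 26373) = √26616 = 2*√6654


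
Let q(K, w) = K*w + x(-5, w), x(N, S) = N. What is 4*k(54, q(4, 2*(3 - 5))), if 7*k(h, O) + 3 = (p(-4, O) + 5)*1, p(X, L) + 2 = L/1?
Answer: -12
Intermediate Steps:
p(X, L) = -2 + L (p(X, L) = -2 + L/1 = -2 + L*1 = -2 + L)
q(K, w) = -5 + K*w (q(K, w) = K*w - 5 = -5 + K*w)
k(h, O) = O/7 (k(h, O) = -3/7 + (((-2 + O) + 5)*1)/7 = -3/7 + ((3 + O)*1)/7 = -3/7 + (3 + O)/7 = -3/7 + (3/7 + O/7) = O/7)
4*k(54, q(4, 2*(3 - 5))) = 4*((-5 + 4*(2*(3 - 5)))/7) = 4*((-5 + 4*(2*(-2)))/7) = 4*((-5 + 4*(-4))/7) = 4*((-5 - 16)/7) = 4*((⅐)*(-21)) = 4*(-3) = -12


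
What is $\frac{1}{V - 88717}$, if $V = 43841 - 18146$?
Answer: $- \frac{1}{63022} \approx -1.5867 \cdot 10^{-5}$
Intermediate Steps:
$V = 25695$
$\frac{1}{V - 88717} = \frac{1}{25695 - 88717} = \frac{1}{-63022} = - \frac{1}{63022}$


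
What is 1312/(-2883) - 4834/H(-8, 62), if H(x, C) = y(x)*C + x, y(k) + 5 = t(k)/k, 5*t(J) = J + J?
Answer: 33879359/2113239 ≈ 16.032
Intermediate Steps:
t(J) = 2*J/5 (t(J) = (J + J)/5 = (2*J)/5 = 2*J/5)
y(k) = -23/5 (y(k) = -5 + (2*k/5)/k = -5 + ⅖ = -23/5)
H(x, C) = x - 23*C/5 (H(x, C) = -23*C/5 + x = x - 23*C/5)
1312/(-2883) - 4834/H(-8, 62) = 1312/(-2883) - 4834/(-8 - 23/5*62) = 1312*(-1/2883) - 4834/(-8 - 1426/5) = -1312/2883 - 4834/(-1466/5) = -1312/2883 - 4834*(-5/1466) = -1312/2883 + 12085/733 = 33879359/2113239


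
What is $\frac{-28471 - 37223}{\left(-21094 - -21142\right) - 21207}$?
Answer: $\frac{21898}{7053} \approx 3.1048$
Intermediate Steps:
$\frac{-28471 - 37223}{\left(-21094 - -21142\right) - 21207} = - \frac{65694}{\left(-21094 + 21142\right) - 21207} = - \frac{65694}{48 - 21207} = - \frac{65694}{-21159} = \left(-65694\right) \left(- \frac{1}{21159}\right) = \frac{21898}{7053}$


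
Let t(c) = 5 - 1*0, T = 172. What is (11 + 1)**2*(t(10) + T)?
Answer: 25488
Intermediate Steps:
t(c) = 5 (t(c) = 5 + 0 = 5)
(11 + 1)**2*(t(10) + T) = (11 + 1)**2*(5 + 172) = 12**2*177 = 144*177 = 25488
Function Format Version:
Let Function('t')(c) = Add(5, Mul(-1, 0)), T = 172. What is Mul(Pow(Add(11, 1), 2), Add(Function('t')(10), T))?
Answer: 25488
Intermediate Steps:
Function('t')(c) = 5 (Function('t')(c) = Add(5, 0) = 5)
Mul(Pow(Add(11, 1), 2), Add(Function('t')(10), T)) = Mul(Pow(Add(11, 1), 2), Add(5, 172)) = Mul(Pow(12, 2), 177) = Mul(144, 177) = 25488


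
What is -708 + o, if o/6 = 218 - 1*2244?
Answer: -12864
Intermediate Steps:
o = -12156 (o = 6*(218 - 1*2244) = 6*(218 - 2244) = 6*(-2026) = -12156)
-708 + o = -708 - 12156 = -12864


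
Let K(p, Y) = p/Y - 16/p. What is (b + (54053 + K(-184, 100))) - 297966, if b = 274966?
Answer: 17854467/575 ≈ 31051.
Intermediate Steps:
K(p, Y) = -16/p + p/Y
(b + (54053 + K(-184, 100))) - 297966 = (274966 + (54053 + (-16/(-184) - 184/100))) - 297966 = (274966 + (54053 + (-16*(-1/184) - 184*1/100))) - 297966 = (274966 + (54053 + (2/23 - 46/25))) - 297966 = (274966 + (54053 - 1008/575)) - 297966 = (274966 + 31079467/575) - 297966 = 189184917/575 - 297966 = 17854467/575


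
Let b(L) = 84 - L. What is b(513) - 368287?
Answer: -368716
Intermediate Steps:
b(513) - 368287 = (84 - 1*513) - 368287 = (84 - 513) - 368287 = -429 - 368287 = -368716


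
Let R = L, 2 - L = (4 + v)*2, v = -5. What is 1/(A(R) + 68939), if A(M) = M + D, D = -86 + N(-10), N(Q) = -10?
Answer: 1/68847 ≈ 1.4525e-5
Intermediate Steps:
D = -96 (D = -86 - 10 = -96)
L = 4 (L = 2 - (4 - 5)*2 = 2 - (-1)*2 = 2 - 1*(-2) = 2 + 2 = 4)
R = 4
A(M) = -96 + M (A(M) = M - 96 = -96 + M)
1/(A(R) + 68939) = 1/((-96 + 4) + 68939) = 1/(-92 + 68939) = 1/68847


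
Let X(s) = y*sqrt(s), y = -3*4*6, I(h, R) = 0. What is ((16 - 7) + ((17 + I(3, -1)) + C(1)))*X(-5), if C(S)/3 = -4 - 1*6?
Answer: 288*I*sqrt(5) ≈ 643.99*I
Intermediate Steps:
C(S) = -30 (C(S) = 3*(-4 - 1*6) = 3*(-4 - 6) = 3*(-10) = -30)
y = -72 (y = -12*6 = -72)
X(s) = -72*sqrt(s)
((16 - 7) + ((17 + I(3, -1)) + C(1)))*X(-5) = ((16 - 7) + ((17 + 0) - 30))*(-72*I*sqrt(5)) = (9 + (17 - 30))*(-72*I*sqrt(5)) = (9 - 13)*(-72*I*sqrt(5)) = -(-288)*I*sqrt(5) = 288*I*sqrt(5)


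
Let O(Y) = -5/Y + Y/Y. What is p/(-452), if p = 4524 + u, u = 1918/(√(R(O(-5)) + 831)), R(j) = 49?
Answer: -1131/113 - 959*√55/49720 ≈ -10.152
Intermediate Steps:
O(Y) = 1 - 5/Y (O(Y) = -5/Y + 1 = 1 - 5/Y)
u = 959*√55/110 (u = 1918/(√(49 + 831)) = 1918/(√880) = 1918/((4*√55)) = 1918*(√55/220) = 959*√55/110 ≈ 64.656)
p = 4524 + 959*√55/110 ≈ 4588.7
p/(-452) = (4524 + 959*√55/110)/(-452) = (4524 + 959*√55/110)*(-1/452) = -1131/113 - 959*√55/49720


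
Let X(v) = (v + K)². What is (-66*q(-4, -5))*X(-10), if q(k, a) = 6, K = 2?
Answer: -25344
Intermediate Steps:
X(v) = (2 + v)² (X(v) = (v + 2)² = (2 + v)²)
(-66*q(-4, -5))*X(-10) = (-66*6)*(2 - 10)² = -396*(-8)² = -396*64 = -25344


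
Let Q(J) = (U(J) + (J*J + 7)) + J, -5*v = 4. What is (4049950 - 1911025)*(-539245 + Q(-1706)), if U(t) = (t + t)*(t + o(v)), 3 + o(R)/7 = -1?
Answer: 17722918657500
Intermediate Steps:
v = -⅘ (v = -⅕*4 = -⅘ ≈ -0.80000)
o(R) = -28 (o(R) = -21 + 7*(-1) = -21 - 7 = -28)
U(t) = 2*t*(-28 + t) (U(t) = (t + t)*(t - 28) = (2*t)*(-28 + t) = 2*t*(-28 + t))
Q(J) = 7 + J + J² + 2*J*(-28 + J) (Q(J) = (2*J*(-28 + J) + (J*J + 7)) + J = (2*J*(-28 + J) + (J² + 7)) + J = (2*J*(-28 + J) + (7 + J²)) + J = (7 + J² + 2*J*(-28 + J)) + J = 7 + J + J² + 2*J*(-28 + J))
(4049950 - 1911025)*(-539245 + Q(-1706)) = (4049950 - 1911025)*(-539245 + (7 - 55*(-1706) + 3*(-1706)²)) = 2138925*(-539245 + (7 + 93830 + 3*2910436)) = 2138925*(-539245 + (7 + 93830 + 8731308)) = 2138925*(-539245 + 8825145) = 2138925*8285900 = 17722918657500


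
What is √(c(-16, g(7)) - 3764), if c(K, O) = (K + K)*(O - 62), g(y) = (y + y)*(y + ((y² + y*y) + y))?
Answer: 2*I*√12989 ≈ 227.94*I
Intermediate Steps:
g(y) = 2*y*(2*y + 2*y²) (g(y) = (2*y)*(y + ((y² + y²) + y)) = (2*y)*(y + (2*y² + y)) = (2*y)*(y + (y + 2*y²)) = (2*y)*(2*y + 2*y²) = 2*y*(2*y + 2*y²))
c(K, O) = 2*K*(-62 + O) (c(K, O) = (2*K)*(-62 + O) = 2*K*(-62 + O))
√(c(-16, g(7)) - 3764) = √(2*(-16)*(-62 + 4*7²*(1 + 7)) - 3764) = √(2*(-16)*(-62 + 4*49*8) - 3764) = √(2*(-16)*(-62 + 1568) - 3764) = √(2*(-16)*1506 - 3764) = √(-48192 - 3764) = √(-51956) = 2*I*√12989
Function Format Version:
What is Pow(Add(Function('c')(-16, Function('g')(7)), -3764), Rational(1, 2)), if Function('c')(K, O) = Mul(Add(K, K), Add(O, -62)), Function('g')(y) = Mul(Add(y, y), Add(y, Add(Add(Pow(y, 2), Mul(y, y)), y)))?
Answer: Mul(2, I, Pow(12989, Rational(1, 2))) ≈ Mul(227.94, I)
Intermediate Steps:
Function('g')(y) = Mul(2, y, Add(Mul(2, y), Mul(2, Pow(y, 2)))) (Function('g')(y) = Mul(Mul(2, y), Add(y, Add(Add(Pow(y, 2), Pow(y, 2)), y))) = Mul(Mul(2, y), Add(y, Add(Mul(2, Pow(y, 2)), y))) = Mul(Mul(2, y), Add(y, Add(y, Mul(2, Pow(y, 2))))) = Mul(Mul(2, y), Add(Mul(2, y), Mul(2, Pow(y, 2)))) = Mul(2, y, Add(Mul(2, y), Mul(2, Pow(y, 2)))))
Function('c')(K, O) = Mul(2, K, Add(-62, O)) (Function('c')(K, O) = Mul(Mul(2, K), Add(-62, O)) = Mul(2, K, Add(-62, O)))
Pow(Add(Function('c')(-16, Function('g')(7)), -3764), Rational(1, 2)) = Pow(Add(Mul(2, -16, Add(-62, Mul(4, Pow(7, 2), Add(1, 7)))), -3764), Rational(1, 2)) = Pow(Add(Mul(2, -16, Add(-62, Mul(4, 49, 8))), -3764), Rational(1, 2)) = Pow(Add(Mul(2, -16, Add(-62, 1568)), -3764), Rational(1, 2)) = Pow(Add(Mul(2, -16, 1506), -3764), Rational(1, 2)) = Pow(Add(-48192, -3764), Rational(1, 2)) = Pow(-51956, Rational(1, 2)) = Mul(2, I, Pow(12989, Rational(1, 2)))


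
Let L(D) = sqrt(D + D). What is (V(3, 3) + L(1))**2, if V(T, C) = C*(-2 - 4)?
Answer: (18 - sqrt(2))**2 ≈ 275.09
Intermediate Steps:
L(D) = sqrt(2)*sqrt(D) (L(D) = sqrt(2*D) = sqrt(2)*sqrt(D))
V(T, C) = -6*C (V(T, C) = C*(-6) = -6*C)
(V(3, 3) + L(1))**2 = (-6*3 + sqrt(2)*sqrt(1))**2 = (-18 + sqrt(2)*1)**2 = (-18 + sqrt(2))**2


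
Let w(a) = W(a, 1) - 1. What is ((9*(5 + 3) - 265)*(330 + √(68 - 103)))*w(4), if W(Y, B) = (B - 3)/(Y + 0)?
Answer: 95535 + 579*I*√35/2 ≈ 95535.0 + 1712.7*I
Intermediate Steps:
W(Y, B) = (-3 + B)/Y
w(a) = -1 - 2/a (w(a) = (-3 + 1)/a - 1 = -2/a - 1 = -1 - 2/a)
((9*(5 + 3) - 265)*(330 + √(68 - 103)))*w(4) = ((9*(5 + 3) - 265)*(330 + √(68 - 103)))*((-2 - 1*4)/4) = ((9*8 - 265)*(330 + √(-35)))*((-2 - 4)/4) = ((72 - 265)*(330 + I*√35))*((¼)*(-6)) = -193*(330 + I*√35)*(-3/2) = (-63690 - 193*I*√35)*(-3/2) = 95535 + 579*I*√35/2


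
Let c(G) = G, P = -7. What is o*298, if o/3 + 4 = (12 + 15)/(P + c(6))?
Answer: -27714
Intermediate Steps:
o = -93 (o = -12 + 3*((12 + 15)/(-7 + 6)) = -12 + 3*(27/(-1)) = -12 + 3*(27*(-1)) = -12 + 3*(-27) = -12 - 81 = -93)
o*298 = -93*298 = -27714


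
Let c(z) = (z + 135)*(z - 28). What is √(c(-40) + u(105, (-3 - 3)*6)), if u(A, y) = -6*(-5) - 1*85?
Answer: I*√6515 ≈ 80.716*I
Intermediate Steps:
u(A, y) = -55 (u(A, y) = 30 - 85 = -55)
c(z) = (-28 + z)*(135 + z) (c(z) = (135 + z)*(-28 + z) = (-28 + z)*(135 + z))
√(c(-40) + u(105, (-3 - 3)*6)) = √((-3780 + (-40)² + 107*(-40)) - 55) = √((-3780 + 1600 - 4280) - 55) = √(-6460 - 55) = √(-6515) = I*√6515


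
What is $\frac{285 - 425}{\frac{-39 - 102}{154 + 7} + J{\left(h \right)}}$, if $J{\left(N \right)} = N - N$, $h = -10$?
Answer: $\frac{22540}{141} \approx 159.86$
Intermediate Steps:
$J{\left(N \right)} = 0$
$\frac{285 - 425}{\frac{-39 - 102}{154 + 7} + J{\left(h \right)}} = \frac{285 - 425}{\frac{-39 - 102}{154 + 7} + 0} = - \frac{140}{- \frac{141}{161} + 0} = - \frac{140}{- \frac{141}{161}} = \left(-140\right) \left(- \frac{161}{141}\right) = \frac{22540}{141}$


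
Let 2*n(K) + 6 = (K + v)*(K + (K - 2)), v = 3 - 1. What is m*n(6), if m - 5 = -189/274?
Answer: 43697/274 ≈ 159.48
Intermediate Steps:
v = 2
m = 1181/274 (m = 5 - 189/274 = 1181/274 ≈ 4.3102)
n(K) = -3 + (-2 + 2*K)*(2 + K)/2 (n(K) = -3 + ((K + 2)*(K + (K - 2)))/2 = -3 + ((2 + K)*(K + (-2 + K)))/2 = -3 + ((2 + K)*(-2 + 2*K))/2 = -3 + ((-2 + 2*K)*(2 + K))/2 = -3 + (-2 + 2*K)*(2 + K)/2)
m*n(6) = 1181*(-5 + 6 + 6**2)/274 = 1181*(-5 + 6 + 36)/274 = (1181/274)*37 = 43697/274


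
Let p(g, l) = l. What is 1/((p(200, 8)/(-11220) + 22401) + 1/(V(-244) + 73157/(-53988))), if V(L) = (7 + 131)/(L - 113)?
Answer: 31385512455/703048821201733 ≈ 4.4642e-5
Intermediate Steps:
V(L) = 138/(-113 + L)
1/((p(200, 8)/(-11220) + 22401) + 1/(V(-244) + 73157/(-53988))) = 1/((8/(-11220) + 22401) + 1/(138/(-113 - 244) + 73157/(-53988))) = 1/((8*(-1/11220) + 22401) + 1/(138/(-357) + 73157*(-1/53988))) = 1/((-2/2805 + 22401) + 1/(138*(-1/357) - 73157/53988)) = 1/(62834803/2805 + 1/(-46/119 - 73157/53988)) = 1/(62834803/2805 + 1/(-11189131/6424572)) = 1/(62834803/2805 - 6424572/11189131) = 1/(703048821201733/31385512455) = 31385512455/703048821201733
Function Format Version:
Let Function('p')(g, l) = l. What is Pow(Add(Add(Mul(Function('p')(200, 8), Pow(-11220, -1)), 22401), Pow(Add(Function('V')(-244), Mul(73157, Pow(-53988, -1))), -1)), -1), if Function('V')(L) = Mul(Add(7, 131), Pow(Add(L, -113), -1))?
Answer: Rational(31385512455, 703048821201733) ≈ 4.4642e-5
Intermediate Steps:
Function('V')(L) = Mul(138, Pow(Add(-113, L), -1))
Pow(Add(Add(Mul(Function('p')(200, 8), Pow(-11220, -1)), 22401), Pow(Add(Function('V')(-244), Mul(73157, Pow(-53988, -1))), -1)), -1) = Pow(Add(Add(Mul(8, Pow(-11220, -1)), 22401), Pow(Add(Mul(138, Pow(Add(-113, -244), -1)), Mul(73157, Pow(-53988, -1))), -1)), -1) = Pow(Add(Add(Mul(8, Rational(-1, 11220)), 22401), Pow(Add(Mul(138, Pow(-357, -1)), Mul(73157, Rational(-1, 53988))), -1)), -1) = Pow(Add(Add(Rational(-2, 2805), 22401), Pow(Add(Mul(138, Rational(-1, 357)), Rational(-73157, 53988)), -1)), -1) = Pow(Add(Rational(62834803, 2805), Pow(Add(Rational(-46, 119), Rational(-73157, 53988)), -1)), -1) = Pow(Add(Rational(62834803, 2805), Pow(Rational(-11189131, 6424572), -1)), -1) = Pow(Add(Rational(62834803, 2805), Rational(-6424572, 11189131)), -1) = Pow(Rational(703048821201733, 31385512455), -1) = Rational(31385512455, 703048821201733)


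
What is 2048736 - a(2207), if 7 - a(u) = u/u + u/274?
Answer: 561354227/274 ≈ 2.0487e+6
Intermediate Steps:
a(u) = 6 - u/274 (a(u) = 7 - (u/u + u/274) = 7 - (1 + u*(1/274)) = 7 - (1 + u/274) = 7 + (-1 - u/274) = 6 - u/274)
2048736 - a(2207) = 2048736 - (6 - 1/274*2207) = 2048736 - (6 - 2207/274) = 2048736 - 1*(-563/274) = 2048736 + 563/274 = 561354227/274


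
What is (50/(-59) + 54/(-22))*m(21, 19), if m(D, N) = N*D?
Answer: -855057/649 ≈ -1317.5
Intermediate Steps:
m(D, N) = D*N
(50/(-59) + 54/(-22))*m(21, 19) = (50/(-59) + 54/(-22))*(21*19) = (50*(-1/59) + 54*(-1/22))*399 = (-50/59 - 27/11)*399 = -2143/649*399 = -855057/649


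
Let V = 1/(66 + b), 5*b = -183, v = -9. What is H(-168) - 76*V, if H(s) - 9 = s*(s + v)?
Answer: 4372135/147 ≈ 29742.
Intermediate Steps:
b = -183/5 (b = (⅕)*(-183) = -183/5 ≈ -36.600)
H(s) = 9 + s*(-9 + s) (H(s) = 9 + s*(s - 9) = 9 + s*(-9 + s))
V = 5/147 (V = 1/(66 - 183/5) = 1/(147/5) = 5/147 ≈ 0.034014)
H(-168) - 76*V = (9 + (-168)² - 9*(-168)) - 76*5/147 = (9 + 28224 + 1512) - 380/147 = 29745 - 380/147 = 4372135/147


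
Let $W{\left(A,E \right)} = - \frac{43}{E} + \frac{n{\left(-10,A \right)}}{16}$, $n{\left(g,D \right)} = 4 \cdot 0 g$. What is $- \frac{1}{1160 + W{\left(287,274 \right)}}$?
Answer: $- \frac{274}{317797} \approx -0.00086219$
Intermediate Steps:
$n{\left(g,D \right)} = 0$ ($n{\left(g,D \right)} = 0 g = 0$)
$W{\left(A,E \right)} = - \frac{43}{E}$ ($W{\left(A,E \right)} = - \frac{43}{E} + \frac{0}{16} = - \frac{43}{E} + 0 \cdot \frac{1}{16} = - \frac{43}{E} + 0 = - \frac{43}{E}$)
$- \frac{1}{1160 + W{\left(287,274 \right)}} = - \frac{1}{1160 - \frac{43}{274}} = - \frac{1}{\frac{317797}{274}} = \left(-1\right) \frac{274}{317797} = - \frac{274}{317797}$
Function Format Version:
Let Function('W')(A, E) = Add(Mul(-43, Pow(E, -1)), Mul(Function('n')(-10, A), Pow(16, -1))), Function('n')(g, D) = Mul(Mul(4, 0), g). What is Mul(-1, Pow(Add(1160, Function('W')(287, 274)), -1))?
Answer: Rational(-274, 317797) ≈ -0.00086219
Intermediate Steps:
Function('n')(g, D) = 0 (Function('n')(g, D) = Mul(0, g) = 0)
Function('W')(A, E) = Mul(-43, Pow(E, -1)) (Function('W')(A, E) = Add(Mul(-43, Pow(E, -1)), Mul(0, Pow(16, -1))) = Add(Mul(-43, Pow(E, -1)), Mul(0, Rational(1, 16))) = Add(Mul(-43, Pow(E, -1)), 0) = Mul(-43, Pow(E, -1)))
Mul(-1, Pow(Add(1160, Function('W')(287, 274)), -1)) = Mul(-1, Pow(Add(1160, Mul(-43, Pow(274, -1))), -1)) = Mul(-1, Pow(Add(1160, Mul(-43, Rational(1, 274))), -1)) = Mul(-1, Pow(Add(1160, Rational(-43, 274)), -1)) = Mul(-1, Pow(Rational(317797, 274), -1)) = Mul(-1, Rational(274, 317797)) = Rational(-274, 317797)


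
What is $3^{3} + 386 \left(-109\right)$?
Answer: $-42047$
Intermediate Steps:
$3^{3} + 386 \left(-109\right) = 27 - 42074 = -42047$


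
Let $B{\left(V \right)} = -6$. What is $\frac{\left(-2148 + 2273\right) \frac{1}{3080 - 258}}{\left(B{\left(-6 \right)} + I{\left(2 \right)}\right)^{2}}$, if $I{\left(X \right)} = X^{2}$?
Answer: $\frac{125}{11288} \approx 0.011074$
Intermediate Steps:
$\frac{\left(-2148 + 2273\right) \frac{1}{3080 - 258}}{\left(B{\left(-6 \right)} + I{\left(2 \right)}\right)^{2}} = \frac{\left(-2148 + 2273\right) \frac{1}{3080 - 258}}{\left(-6 + 2^{2}\right)^{2}} = \frac{125 \cdot \frac{1}{2822}}{\left(-6 + 4\right)^{2}} = \frac{125 \cdot \frac{1}{2822}}{\left(-2\right)^{2}} = \frac{125}{2822 \cdot 4} = \frac{125}{2822} \cdot \frac{1}{4} = \frac{125}{11288}$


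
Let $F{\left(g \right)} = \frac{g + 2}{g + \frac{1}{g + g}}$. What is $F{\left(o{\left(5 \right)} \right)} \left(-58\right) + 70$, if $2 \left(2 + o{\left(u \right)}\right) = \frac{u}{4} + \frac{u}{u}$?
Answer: $\frac{1036}{9} \approx 115.11$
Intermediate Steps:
$o{\left(u \right)} = - \frac{3}{2} + \frac{u}{8}$ ($o{\left(u \right)} = -2 + \frac{\frac{u}{4} + \frac{u}{u}}{2} = -2 + \frac{u \frac{1}{4} + 1}{2} = -2 + \frac{\frac{u}{4} + 1}{2} = -2 + \frac{1 + \frac{u}{4}}{2} = -2 + \left(\frac{1}{2} + \frac{u}{8}\right) = - \frac{3}{2} + \frac{u}{8}$)
$F{\left(g \right)} = \frac{2 + g}{g + \frac{1}{2 g}}$
$F{\left(o{\left(5 \right)} \right)} \left(-58\right) + 70 = \frac{2 \left(- \frac{3}{2} + \frac{1}{8} \cdot 5\right) \left(2 + \left(- \frac{3}{2} + \frac{1}{8} \cdot 5\right)\right)}{1 + 2 \left(- \frac{3}{2} + \frac{1}{8} \cdot 5\right)^{2}} \left(-58\right) + 70 = \frac{2 \left(- \frac{3}{2} + \frac{5}{8}\right) \left(2 + \left(- \frac{3}{2} + \frac{5}{8}\right)\right)}{1 + 2 \left(- \frac{3}{2} + \frac{5}{8}\right)^{2}} \left(-58\right) + 70 = 2 \left(- \frac{7}{8}\right) \frac{1}{1 + 2 \left(- \frac{7}{8}\right)^{2}} \left(2 - \frac{7}{8}\right) \left(-58\right) + 70 = 2 \left(- \frac{7}{8}\right) \frac{1}{1 + 2 \cdot \frac{49}{64}} \cdot \frac{9}{8} \left(-58\right) + 70 = 2 \left(- \frac{7}{8}\right) \frac{1}{1 + \frac{49}{32}} \cdot \frac{9}{8} \left(-58\right) + 70 = 2 \left(- \frac{7}{8}\right) \frac{1}{\frac{81}{32}} \cdot \frac{9}{8} \left(-58\right) + 70 = 2 \left(- \frac{7}{8}\right) \frac{32}{81} \cdot \frac{9}{8} \left(-58\right) + 70 = \left(- \frac{7}{9}\right) \left(-58\right) + 70 = \frac{406}{9} + 70 = \frac{1036}{9}$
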